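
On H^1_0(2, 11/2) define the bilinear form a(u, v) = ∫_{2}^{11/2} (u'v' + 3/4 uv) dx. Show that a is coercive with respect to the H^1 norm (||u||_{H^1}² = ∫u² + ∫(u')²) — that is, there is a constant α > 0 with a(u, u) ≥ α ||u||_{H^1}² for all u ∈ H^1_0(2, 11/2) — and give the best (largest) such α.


α = (147 + 16*π^2)/(4*(4*π^2 + 49))

Coercivity of a(·,·) on H^1_0(2, 11/2) means a(u, u) ≥ α ||u||_{H^1}² for every u ∈ H^1_0.
The interval has length L = 7/2, and Poincaré/coercivity depend only on L. Here a(u, u) = ∫(u')² + (3/4)·∫u².
Here 0 < c = 3/4 < 1. The condition a(u,u) ≥ α||u||_{H^1}² reads (1−α)∫(u')² ≥ (α−c)∫u². Any admissible α is ≤ 1 (rapidly oscillating u have ∫u²/∫(u')² → 0), and α = 1 would force 0 ≥ (1−c)∫u², impossible since c < 1; so 1−α > 0. By the sharp Poincaré inequality on H^1_0 of an interval of length L, ∫(u')² ≥ (π/L)²∫u² with equality for the first sine mode sin(π(x−x₀)/L) (x₀ the left endpoint), so the inequality holds for all u iff (1−α)(π/L)² ≥ α − c, i.e. α ≤ ((π/L)² + c)/((π/L)² + 1) = (1 + c(L/π)²)/(1 + (L/π)²). With (π/L)² = 4*π^2/49 and c = 3/4, the largest admissible constant is α = ((π/L)² + c)/((π/L)² + 1).
Simplifying, α = (147 + 16*π^2)/(4*(4*π^2 + 49)).


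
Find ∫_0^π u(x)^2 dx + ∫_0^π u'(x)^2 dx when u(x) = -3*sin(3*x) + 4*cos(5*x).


||u||_{H^1(0,π)}^2 = 253*π

u'(x) = -20*sin(5*x) - 9*cos(3*x).
Expand u² and (u')² and integrate term by term on (0, π), using: for integers n ≥ 1, ∫_0^π sin²(nx) dx = ∫_0^π cos²(nx) dx = π/2; for n ≠ n', ∫_0^π sin(nx)sin(n'x) dx = ∫_0^π cos(nx)cos(n'x) dx = 0; and by product-to-sum, ∫_0^π sin(nx)cos(n'x) dx = ½∫_0^π [sin((n+n')x) + sin((n−n')x)] dx, which is 0 when n+n' is even and 2n/(n²−n'²) when n+n' is odd (it need not vanish on (0, π)).
  u² squared terms: (-3)²·∫sin(3x)² dx = 9·π/2 = 9*π/2;  (4)²·∫cos(5x)² dx = 16·π/2 = 8*π.
  u² cross terms: 2·(-3)·(4)·∫sin(3x)·cos(5x) dx = -24·(0) = 0.
  So ∫_0^π u² dx = 9*π/2 + 8*π + 0 = 25*π/2.
  (u')² squared terms: (-20)²·∫sin(5x)² dx = 400·π/2 = 200*π;  (-9)²·∫cos(3x)² dx = 81·π/2 = 81*π/2.
  (u')² cross terms: 2·(-20)·(-9)·∫sin(5x)·cos(3x) dx = 360·(0) = 0.
  So ∫_0^π (u')² dx = 200*π + 81*π/2 + 0 = 481*π/2.
||u||_{H^1}^2 = (25*π/2) + (481*π/2) = 253*π.


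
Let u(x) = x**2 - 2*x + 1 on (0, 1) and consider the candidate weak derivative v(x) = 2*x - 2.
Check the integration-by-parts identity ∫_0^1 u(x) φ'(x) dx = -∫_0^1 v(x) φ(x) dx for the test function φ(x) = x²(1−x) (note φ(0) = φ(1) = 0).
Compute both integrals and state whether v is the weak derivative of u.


LHS = 1/15, RHS = 1/15. Yes, v = u' weakly.

u(x) = x**2 - 2*x + 1, classical derivative u'(x) = 2*x - 2.
φ(x) = x²(1−x), so φ'(x) = x*(2 - 3*x).
Note φ(0) = φ(1) = 0, so the boundary term u·φ vanishes.
LHS = ∫_0^1 u(x) φ'(x) dx = ∫_0^1 (-3*x^4 + 8*x^3 - 7*x^2 + 2*x) dx. Term by term:
  ∫_0^1 -3*x^4 dx = -3/5;  ∫_0^1 8*x^3 dx = 2;  ∫_0^1 -7*x^2 dx = -7/3;
  ∫_0^1 2*x dx = 1.
Sum: -3/5 + 2 − 7/3 + 1 = 1/15.
So LHS = 1/15.
∫_0^1 v(x) φ(x) dx = ∫_0^1 (-2*x^4 + 4*x^3 - 2*x^2) dx. Term by term:
  ∫_0^1 -2*x^4 dx = -2/5;  ∫_0^1 4*x^3 dx = 1;  ∫_0^1 -2*x^2 dx = -2/3.
Sum: -2/5 + 1 − 2/3 = -1/15.
So RHS = -∫_0^1 v(x) φ(x) dx = 1/15.
LHS = RHS, so the identity holds for this test φ.
Moreover u is smooth here and v(x) = u'(x) = 2*x - 2 pointwise, so the identity holds for every test function. Hence v is the weak derivative of u.


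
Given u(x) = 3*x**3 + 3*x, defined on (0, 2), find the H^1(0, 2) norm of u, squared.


||u||_{H^1}^2 = 34446/35

The H^1 norm (squared) on an interval (0, L) is
  ||u||_{H^1}^2 = ∫_0^L u(x)^2 dx + ∫_0^L u'(x)^2 dx.
Compute u'(x) = 9*x**2 + 3.
Then u(x)^2 = 9*x**6 + 18*x**4 + 9*x**2 and u'(x)^2 = 81*x**4 + 54*x**2 + 9.
Integrate each monomial from 0 to 2 using ∫_0^2 c·x^n dx = c·2^(n+1)/(n+1):
  ∫_0^2 u(x)^2 dx = ∫_0^2 (9*x^6 + 18*x^4 + 9*x^2) dx. Term by term:
    ∫_0^2 9*x^6 dx = 1152/7;  ∫_0^2 18*x^4 dx = 576/5;  ∫_0^2 9*x^2 dx = 24.
  Sum: 1152/7 + 576/5 + 24 = 10632/35.
  ∫_0^2 u'(x)^2 dx = ∫_0^2 (81*x^4 + 54*x^2 + 9) dx. Term by term:
    ∫_0^2 81*x^4 dx = 2592/5;  ∫_0^2 54*x^2 dx = 144;  ∫_0^2 9 dx = 18.
  Sum: 2592/5 + 144 + 18 = 3402/5.
Adding: ||u||_{H^1}^2 = 10632/35 + 3402/5 = 34446/35.


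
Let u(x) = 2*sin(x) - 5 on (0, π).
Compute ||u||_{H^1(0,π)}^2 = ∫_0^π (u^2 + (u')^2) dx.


||u||_{H^1(0,π)}^2 = -40 + 29*π

u'(x) = 2*cos(x).
Expand u² and (u')² and integrate term by term on (0, π), using: for integers n ≥ 1, ∫_0^π sin²(nx) dx = ∫_0^π cos²(nx) dx = π/2; for n ≠ n', ∫_0^π sin(nx)sin(n'x) dx = ∫_0^π cos(nx)cos(n'x) dx = 0; and by product-to-sum, ∫_0^π sin(nx)cos(n'x) dx = ½∫_0^π [sin((n+n')x) + sin((n−n')x)] dx, which is 0 when n+n' is even and 2n/(n²−n'²) when n+n' is odd (it need not vanish on (0, π)). For the constant mode: ∫_0^π 1 dx = π, ∫_0^π cos(nx) dx = 0, ∫_0^π sin(nx) dx = (1−(−1)^n)/n.
  u² squared terms: (-5)²·∫1 dx = 25·π = 25*π;  (2)²·∫sin(x)² dx = 4·π/2 = 2*π.
  u² cross terms: 2·(-5)·(2)·∫1·sin(x) dx = -20·(2) = -40.
  So ∫_0^π u² dx = 25*π + 2*π − 40 = -40 + 27*π.
  (u')² squared terms: (2)²·∫cos(x)² dx = 4·π/2 = 2*π.
  So ∫_0^π (u')² dx = 2*π.
||u||_{H^1}^2 = (-40 + 27*π) + (2*π) = -40 + 29*π.


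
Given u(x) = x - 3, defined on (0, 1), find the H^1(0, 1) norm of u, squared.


||u||_{H^1}^2 = 22/3

The H^1 norm (squared) on an interval (0, L) is
  ||u||_{H^1}^2 = ∫_0^L u(x)^2 dx + ∫_0^L u'(x)^2 dx.
Compute u'(x) = 1.
Then u(x)^2 = x**2 - 6*x + 9 and u'(x)^2 = 1.
Integrate each monomial from 0 to 1 using ∫_0^1 c·x^n dx = c·1^(n+1)/(n+1):
  ∫_0^1 u(x)^2 dx = ∫_0^1 (x^2 - 6*x + 9) dx. Term by term:
    ∫_0^1 x^2 dx = 1/3;  ∫_0^1 -6*x dx = -3;  ∫_0^1 9 dx = 9.
  Sum: 1/3 − 3 + 9 = 19/3.
  ∫_0^1 u'(x)^2 dx = ∫_0^1 (1) dx. Term by term:
    ∫_0^1 1 dx = 1.
Adding: ||u||_{H^1}^2 = 19/3 + 1 = 22/3.


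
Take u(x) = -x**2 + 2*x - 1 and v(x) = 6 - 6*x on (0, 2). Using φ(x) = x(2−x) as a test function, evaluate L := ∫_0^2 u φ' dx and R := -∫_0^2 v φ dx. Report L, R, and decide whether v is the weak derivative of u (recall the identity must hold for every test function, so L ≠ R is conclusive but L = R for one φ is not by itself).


LHS = 0, RHS = 0. No, v is not the weak derivative of u.

u(x) = -x**2 + 2*x - 1, classical derivative u'(x) = 2 - 2*x.
φ(x) = x(2−x), so φ'(x) = 2 - 2*x.
Note φ(0) = φ(2) = 0, so the boundary term u·φ vanishes.
LHS = ∫_0^2 u(x) φ'(x) dx = ∫_0^2 (2*x^3 - 6*x^2 + 6*x - 2) dx. Term by term:
  ∫_0^2 2*x^3 dx = 8;  ∫_0^2 -6*x^2 dx = -16;  ∫_0^2 6*x dx = 12;
  ∫_0^2 -2 dx = -4.
Sum: 8 − 16 + 12 − 4 = 0.
So LHS = 0.
∫_0^2 v(x) φ(x) dx = ∫_0^2 (6*x^3 - 18*x^2 + 12*x) dx. Term by term:
  ∫_0^2 6*x^3 dx = 24;  ∫_0^2 -18*x^2 dx = -48;  ∫_0^2 12*x dx = 24.
Sum: 24 − 48 + 24 = 0.
So RHS = -∫_0^2 v(x) φ(x) dx = 0.
LHS = RHS, so the identity holds for this particular φ. But this is necessary, not sufficient: a weak derivative must satisfy the identity for EVERY test function in C_c^∞(0, 2).
Here u is smooth, so its weak derivative equals its classical derivative u'(x) = 2 - 2*x. Since v(x) = 6 - 6*x ≠ u'(x), v is NOT the weak derivative of u — the agreement for this single φ is a coincidence (the difference v − u' happens to be L²-orthogonal to this φ).


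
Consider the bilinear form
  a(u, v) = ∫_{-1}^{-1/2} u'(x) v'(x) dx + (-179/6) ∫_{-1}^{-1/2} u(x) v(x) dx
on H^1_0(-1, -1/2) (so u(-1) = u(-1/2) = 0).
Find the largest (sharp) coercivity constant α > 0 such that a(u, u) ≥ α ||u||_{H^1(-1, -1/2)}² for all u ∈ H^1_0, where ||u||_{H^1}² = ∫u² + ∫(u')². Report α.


α = (-179 + 24*π^2)/(6*(1 + 4*π^2))

Coercivity of a(·,·) on H^1_0(-1, -1/2) means a(u, u) ≥ α ||u||_{H^1}² for every u ∈ H^1_0.
The interval has length L = 1/2, and Poincaré/coercivity depend only on L. Here a(u, u) = ∫(u')² + (-179/6)·∫u².
Here c = -179/6 < 0 with |c| < (π/L)² = 4*π^2, so coercivity still holds. The condition a(u,u) ≥ α||u||_{H^1}² reads (1−α)∫(u')² ≥ (α−c)∫u². Any admissible α is ≤ 1 (rapidly oscillating u have ∫u²/∫(u')² → 0), and α = 1 would force 0 ≥ (1−c)∫u², impossible since c < 1; so 1−α > 0. By the sharp Poincaré inequality on H^1_0 of an interval of length L, ∫(u')² ≥ (π/L)²∫u² with equality for the first sine mode sin(π(x−x₀)/L) (x₀ the left endpoint), so the inequality holds for all u iff (1−α)(π/L)² ≥ α − c, i.e. α ≤ ((π/L)² + c)/((π/L)² + 1) = (1 + c(L/π)²)/(1 + (L/π)²). (Direct route, valid since c ≤ 0: Poincaré gives c∫u² ≥ c(L/π)²∫(u')², so a(u,u) ≥ (1 + c(L/π)²)∫(u')², while ||u||_{H^1}² ≤ (1 + (L/π)²)∫(u')²; dividing yields the same α.) With (π/L)² = 4*π^2 and c = -179/6, the largest admissible constant is α = ((π/L)² + c)/((π/L)² + 1).
Simplifying, α = (-179 + 24*π^2)/(6*(1 + 4*π^2)).


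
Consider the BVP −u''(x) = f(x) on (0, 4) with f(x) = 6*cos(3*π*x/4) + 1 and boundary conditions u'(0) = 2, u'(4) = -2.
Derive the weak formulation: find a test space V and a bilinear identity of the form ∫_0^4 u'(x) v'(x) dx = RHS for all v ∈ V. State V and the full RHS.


V = H^1(0, 4) (v unrestricted at boundary; u is determined up to an additive constant); weak form: ∫_0^4 u'v' dx = ∫_0^4 (6*cos(3*π*x/4) + 1) v dx − 2·v(4) − 2·v(0) for all v ∈ V.

Multiply both sides by a test function v and integrate from 0 to 4:
  ∫_0^4 −u''(x) v(x) dx = ∫_0^4 f(x) v(x) dx.
Integrate the LHS by parts once:
  ∫_0^4 −u'' v dx = −[u'(x) v(x)]_0^4 + ∫_0^4 u'(x) v'(x) dx.
Thus ∫_0^4 u'(x) v'(x) dx = ∫_0^4 f(x) v(x) dx + [u'(x) v(x)]_0^4.
Choose V so that boundary terms are either known or forced to vanish.
u has inhomogeneous Neumann u'(0) = 2, u'(4) = -2. [u' v]_0^4 = (-2)·v(4) − (2)·v(0) = − 2·v(4) − 2·v(0). Take V = H^1(0, 4); boundary term becomes part of RHS.
Weak formulation: find u (satisfying any essential BC) such that ∫_0^4 u'(x) v'(x) dx = ∫_0^4 f v dx − 2·v(4) − 2·v(0) for all v ∈ V (Neumann data are natural BCs: they enter the RHS as boundary terms).
Substituting f(x) = 6*cos(3*π*x/4) + 1, the right-hand side is ∫_0^4 (6*cos(3*π*x/4) + 1) v dx − 2·v(4) − 2·v(0).
Compatibility check (pure Neumann): taking v ≡ 1 ∈ V gives 0 = ∫_0^4 f dx + (-2) − (2), i.e. ∫_0^4 f dx must equal u'(0) − u'(4) = 4. Indeed ∫_0^4 (6*cos(3*π*x/4) + 1) dx = 4, so the data are compatible. The solution is then unique only up to an additive constant (fix it e.g. by requiring ∫_0^4 u dx = 0).


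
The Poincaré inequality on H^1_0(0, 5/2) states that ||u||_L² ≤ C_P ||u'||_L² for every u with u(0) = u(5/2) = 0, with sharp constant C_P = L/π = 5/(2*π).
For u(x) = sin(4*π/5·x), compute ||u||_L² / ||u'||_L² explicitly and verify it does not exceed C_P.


||u||_L² / ||u'||_L² = 5/(4*π) < C_P = 5/(2*π).

u(x) = sin(4*π/5·x), so u'(x) = 4*π*cos(4*π*x/5)/5.
Writing u(x) = A·sin(kπx/L) with A = 1 and k = 2, use ∫_0^L sin²(kπx/L) dx = L/2 and ∫_0^L cos²(kπx/L) dx = L/2.
u² = 1·sin²(4*π/5·x) and (u')² = 16*π^2/25·cos²(4*π/5·x), and each of sin², cos² integrates to L/2 = 5/4 over (0, 5/2).
∫_0^5/2 u² dx = 5/4, so ||u||_L² = sqrt(5)/2.
∫_0^5/2 (u')² dx = 4*π^2/5, so ||u'||_L² = 2*sqrt(5)*π/5.
Ratio ||u||_L² / ||u'||_L² = 5/(4*π).
Sharp Poincaré constant on H^1_0(0, 5/2) is C_P = L/π = 5/(2*π), achieved by sin(2*π/5·x).
This is the k = 2 harmonic; the ratio L/(kπ) is strictly less than C_P = L/π, consistent with the sharp inequality ||u||_L² ≤ C_P ||u'||_L².


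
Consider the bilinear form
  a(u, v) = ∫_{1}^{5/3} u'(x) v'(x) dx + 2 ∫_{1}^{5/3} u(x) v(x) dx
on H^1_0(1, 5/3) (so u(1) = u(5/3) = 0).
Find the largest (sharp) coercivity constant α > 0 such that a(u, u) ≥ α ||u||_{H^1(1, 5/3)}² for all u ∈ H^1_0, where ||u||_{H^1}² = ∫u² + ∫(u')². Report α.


α = 1

Coercivity of a(·,·) on H^1_0(1, 5/3) means a(u, u) ≥ α ||u||_{H^1}² for every u ∈ H^1_0.
The interval has length L = 2/3, and Poincaré/coercivity depend only on L. Here a(u, u) = ∫(u')² + (2)·∫u².
Here c = 2 ≥ 1, so a(u,u) = ∫(u')² + c∫u² ≥ ∫(u')² + ∫u² = ||u||_{H^1}², i.e. α = 1 works. No larger α is possible: a(u,u) ≥ α||u||_{H^1}² means (1−α)∫(u')² ≥ (α−c)∫u², and for the modes u_n = sin(nπ(x−x₀)/L) (x₀ the left endpoint) one has ∫u_n²/∫(u_n')² = (L/(nπ))² → 0, so a(u_n,u_n)/||u_n||_{H^1}² → 1. Hence the optimal constant is α = 1.
Therefore α = 1.


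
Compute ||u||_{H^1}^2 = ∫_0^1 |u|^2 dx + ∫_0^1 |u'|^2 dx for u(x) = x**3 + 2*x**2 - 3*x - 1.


||u||_{H^1}^2 = 1409/210

The H^1 norm (squared) on an interval (0, L) is
  ||u||_{H^1}^2 = ∫_0^L u(x)^2 dx + ∫_0^L u'(x)^2 dx.
Compute u'(x) = 3*x**2 + 4*x - 3.
Then u(x)^2 = x**6 + 4*x**5 - 2*x**4 - 14*x**3 + 5*x**2 + 6*x + 1 and u'(x)^2 = 9*x**4 + 24*x**3 - 2*x**2 - 24*x + 9.
Integrate each monomial from 0 to 1 using ∫_0^1 c·x^n dx = c·1^(n+1)/(n+1):
  ∫_0^1 u(x)^2 dx = ∫_0^1 (x^6 + 4*x^5 - 2*x^4 - 14*x^3 + 5*x^2 + 6*x + 1) dx. Term by term:
    ∫_0^1 x^6 dx = 1/7;  ∫_0^1 4*x^5 dx = 2/3;  ∫_0^1 -2*x^4 dx = -2/5;
    ∫_0^1 -14*x^3 dx = -7/2;  ∫_0^1 5*x^2 dx = 5/3;  ∫_0^1 6*x dx = 3;
    ∫_0^1 1 dx = 1.
  Sum: 1/7 + 2/3 − 2/5 − 7/2 + 5/3 + 3 + 1 = 541/210.
  ∫_0^1 u'(x)^2 dx = ∫_0^1 (9*x^4 + 24*x^3 - 2*x^2 - 24*x + 9) dx. Term by term:
    ∫_0^1 9*x^4 dx = 9/5;  ∫_0^1 24*x^3 dx = 6;  ∫_0^1 -2*x^2 dx = -2/3;
    ∫_0^1 -24*x dx = -12;  ∫_0^1 9 dx = 9.
  Sum: 9/5 + 6 − 2/3 − 12 + 9 = 62/15.
Adding: ||u||_{H^1}^2 = 541/210 + 62/15 = 1409/210.


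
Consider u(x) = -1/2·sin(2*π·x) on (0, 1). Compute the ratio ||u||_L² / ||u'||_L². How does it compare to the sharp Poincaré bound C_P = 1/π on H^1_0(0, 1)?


||u||_L² / ||u'||_L² = 1/(2*π) < C_P = 1/π.

u(x) = -1/2·sin(2*π·x), so u'(x) = -π*cos(2*π*x).
Writing u(x) = A·sin(kπx/L) with A = -1/2 and k = 2, use ∫_0^L sin²(kπx/L) dx = L/2 and ∫_0^L cos²(kπx/L) dx = L/2.
u² = 1/4·sin²(2*π·x) and (u')² = π^2·cos²(2*π·x), and each of sin², cos² integrates to L/2 = 1/2 over (0, 1).
∫_0^1 u² dx = 1/8, so ||u||_L² = sqrt(2)/4.
∫_0^1 (u')² dx = π^2/2, so ||u'||_L² = sqrt(2)*π/2.
Ratio ||u||_L² / ||u'||_L² = 1/(2*π).
Sharp Poincaré constant on H^1_0(0, 1) is C_P = L/π = 1/π, achieved by sin(π·x).
This is the k = 2 harmonic; the ratio L/(kπ) is strictly less than C_P = L/π, consistent with the sharp inequality ||u||_L² ≤ C_P ||u'||_L².


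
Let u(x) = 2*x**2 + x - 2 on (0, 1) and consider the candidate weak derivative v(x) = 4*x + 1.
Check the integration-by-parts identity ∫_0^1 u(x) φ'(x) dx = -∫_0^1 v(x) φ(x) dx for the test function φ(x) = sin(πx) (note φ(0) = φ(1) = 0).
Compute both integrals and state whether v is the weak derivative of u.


LHS = -6/π, RHS = -6/π. Yes, v = u' weakly.

u(x) = 2*x**2 + x - 2, classical derivative u'(x) = 4*x + 1.
φ(x) = sin(πx), so φ'(x) = π*cos(π*x).
Note φ(0) = φ(1) = 0, so the boundary term u·φ vanishes.
LHS = ∫_0^1 u(x) φ'(x) dx = ∫_0^1 (2*π*x^2*cos(π*x) + π*x*cos(π*x) - 2*π*cos(π*x)) dx. Term by term:
  ∫_0^1 -2*π*cos(π*x) dx = 0;  ∫_0^1 π*x*cos(π*x) dx = -2/π;  ∫_0^1 2*π*x^2*cos(π*x) dx = -4/π.
Sum: 0 − 2/π − 4/π = -6/π.
So LHS = -6/π.
∫_0^1 v(x) φ(x) dx = ∫_0^1 (4*x*sin(π*x) + sin(π*x)) dx. Term by term:
  ∫_0^1 4*x*sin(π*x) dx = 4/π;  ∫_0^1 sin(π*x) dx = 2/π.
Sum: 4/π + 2/π = 6/π.
So RHS = -∫_0^1 v(x) φ(x) dx = -6/π.
LHS = RHS, so the identity holds for this test φ.
Moreover u is smooth here and v(x) = u'(x) = 4*x + 1 pointwise, so the identity holds for every test function. Hence v is the weak derivative of u.


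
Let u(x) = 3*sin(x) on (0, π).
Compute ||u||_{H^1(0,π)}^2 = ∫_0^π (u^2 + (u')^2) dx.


||u||_{H^1(0,π)}^2 = 9*π

u'(x) = 3*cos(x).
Expand u² and (u')² and integrate term by term on (0, π), using: for integers n ≥ 1, ∫_0^π sin²(nx) dx = ∫_0^π cos²(nx) dx = π/2; for n ≠ n', ∫_0^π sin(nx)sin(n'x) dx = ∫_0^π cos(nx)cos(n'x) dx = 0; and by product-to-sum, ∫_0^π sin(nx)cos(n'x) dx = ½∫_0^π [sin((n+n')x) + sin((n−n')x)] dx, which is 0 when n+n' is even and 2n/(n²−n'²) when n+n' is odd (it need not vanish on (0, π)).
  u² squared terms: (3)²·∫sin(x)² dx = 9·π/2 = 9*π/2.
  So ∫_0^π u² dx = 9*π/2.
  (u')² squared terms: (3)²·∫cos(x)² dx = 9·π/2 = 9*π/2.
  So ∫_0^π (u')² dx = 9*π/2.
||u||_{H^1}^2 = (9*π/2) + (9*π/2) = 9*π.


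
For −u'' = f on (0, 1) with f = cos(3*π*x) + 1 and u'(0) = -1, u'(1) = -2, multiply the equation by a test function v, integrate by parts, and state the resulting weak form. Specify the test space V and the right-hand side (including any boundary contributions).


V = H^1(0, 1) (v unrestricted at boundary; u is determined up to an additive constant); weak form: ∫_0^1 u'v' dx = ∫_0^1 (cos(3*π*x) + 1) v dx − 2·v(1) + v(0) for all v ∈ V.

Multiply both sides by a test function v and integrate from 0 to 1:
  ∫_0^1 −u''(x) v(x) dx = ∫_0^1 f(x) v(x) dx.
Integrate the LHS by parts once:
  ∫_0^1 −u'' v dx = −[u'(x) v(x)]_0^1 + ∫_0^1 u'(x) v'(x) dx.
Thus ∫_0^1 u'(x) v'(x) dx = ∫_0^1 f(x) v(x) dx + [u'(x) v(x)]_0^1.
Choose V so that boundary terms are either known or forced to vanish.
u has inhomogeneous Neumann u'(0) = -1, u'(1) = -2. [u' v]_0^1 = (-2)·v(1) − (-1)·v(0) = − 2·v(1) + v(0). Take V = H^1(0, 1); boundary term becomes part of RHS.
Weak formulation: find u (satisfying any essential BC) such that ∫_0^1 u'(x) v'(x) dx = ∫_0^1 f v dx − 2·v(1) + v(0) for all v ∈ V (Neumann data are natural BCs: they enter the RHS as boundary terms).
Substituting f(x) = cos(3*π*x) + 1, the right-hand side is ∫_0^1 (cos(3*π*x) + 1) v dx − 2·v(1) + v(0).
Compatibility check (pure Neumann): taking v ≡ 1 ∈ V gives 0 = ∫_0^1 f dx + (-2) − (-1), i.e. ∫_0^1 f dx must equal u'(0) − u'(1) = 1. Indeed ∫_0^1 (cos(3*π*x) + 1) dx = 1, so the data are compatible. The solution is then unique only up to an additive constant (fix it e.g. by requiring ∫_0^1 u dx = 0).


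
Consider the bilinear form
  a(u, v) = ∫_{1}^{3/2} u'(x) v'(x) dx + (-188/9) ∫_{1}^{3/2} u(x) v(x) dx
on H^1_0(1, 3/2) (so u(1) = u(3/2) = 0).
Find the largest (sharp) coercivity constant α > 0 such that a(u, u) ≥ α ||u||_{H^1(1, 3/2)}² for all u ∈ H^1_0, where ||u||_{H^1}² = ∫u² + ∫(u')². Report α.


α = 4*(-47 + 9*π^2)/(9*(1 + 4*π^2))

Coercivity of a(·,·) on H^1_0(1, 3/2) means a(u, u) ≥ α ||u||_{H^1}² for every u ∈ H^1_0.
The interval has length L = 1/2, and Poincaré/coercivity depend only on L. Here a(u, u) = ∫(u')² + (-188/9)·∫u².
Here c = -188/9 < 0 with |c| < (π/L)² = 4*π^2, so coercivity still holds. The condition a(u,u) ≥ α||u||_{H^1}² reads (1−α)∫(u')² ≥ (α−c)∫u². Any admissible α is ≤ 1 (rapidly oscillating u have ∫u²/∫(u')² → 0), and α = 1 would force 0 ≥ (1−c)∫u², impossible since c < 1; so 1−α > 0. By the sharp Poincaré inequality on H^1_0 of an interval of length L, ∫(u')² ≥ (π/L)²∫u² with equality for the first sine mode sin(π(x−x₀)/L) (x₀ the left endpoint), so the inequality holds for all u iff (1−α)(π/L)² ≥ α − c, i.e. α ≤ ((π/L)² + c)/((π/L)² + 1) = (1 + c(L/π)²)/(1 + (L/π)²). (Direct route, valid since c ≤ 0: Poincaré gives c∫u² ≥ c(L/π)²∫(u')², so a(u,u) ≥ (1 + c(L/π)²)∫(u')², while ||u||_{H^1}² ≤ (1 + (L/π)²)∫(u')²; dividing yields the same α.) With (π/L)² = 4*π^2 and c = -188/9, the largest admissible constant is α = ((π/L)² + c)/((π/L)² + 1).
Simplifying, α = 4*(-47 + 9*π^2)/(9*(1 + 4*π^2)).


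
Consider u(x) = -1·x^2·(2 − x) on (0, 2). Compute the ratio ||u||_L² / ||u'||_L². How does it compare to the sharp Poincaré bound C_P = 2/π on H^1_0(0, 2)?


||u||_L² / ||u'||_L² = sqrt(14)/7 < C_P = 2/π.

u(x) = -1·x^2·(2 − x), so u'(x) = x*(3*x - 4).
u(x) = -1·x^2·(2 − x) vanishes at x = 0 and x = 2, so u ∈ H^1_0(0, 2). Differentiate via the product rule and integrate the resulting polynomials term by term.
  ∫_0^2 u² dx = ∫_0^2 (x^6 - 4*x^5 + 4*x^4) dx. Term by term:
    ∫_0^2 x^6 dx = 128/7;  ∫_0^2 -4*x^5 dx = -128/3;  ∫_0^2 4*x^4 dx = 128/5.
  Sum: 128/7 − 128/3 + 128/5 = 128/105.
  ∫_0^2 (u')² dx = ∫_0^2 (9*x^4 - 24*x^3 + 16*x^2) dx. Term by term:
    ∫_0^2 9*x^4 dx = 288/5;  ∫_0^2 -24*x^3 dx = -96;  ∫_0^2 16*x^2 dx = 128/3.
  Sum: 288/5 − 96 + 128/3 = 64/15.
∫_0^2 u² dx = 128/105, so ||u||_L² = 8*sqrt(210)/105.
∫_0^2 (u')² dx = 64/15, so ||u'||_L² = 8*sqrt(15)/15.
Ratio ||u||_L² / ||u'||_L² = sqrt(14)/7.
Sharp Poincaré constant on H^1_0(0, 2) is C_P = L/π = 2/π, achieved by sin(π/2·x).
A polynomial bump cannot attain the sharp Poincaré constant (only the first sine eigenfunction does), so the ratio is strictly less than C_P, consistent with ||u||_L² ≤ C_P ||u'||_L².


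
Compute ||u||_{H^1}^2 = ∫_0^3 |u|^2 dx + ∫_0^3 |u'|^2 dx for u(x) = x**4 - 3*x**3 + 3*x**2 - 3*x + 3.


||u||_{H^1}^2 = 87183/140

The H^1 norm (squared) on an interval (0, L) is
  ||u||_{H^1}^2 = ∫_0^L u(x)^2 dx + ∫_0^L u'(x)^2 dx.
Compute u'(x) = 4*x**3 - 9*x**2 + 6*x - 3.
Then u(x)^2 = x**8 - 6*x**7 + 15*x**6 - 24*x**5 + 33*x**4 - 36*x**3 + 27*x**2 - 18*x + 9 and u'(x)^2 = 16*x**6 - 72*x**5 + 129*x**4 - 132*x**3 + 90*x**2 - 36*x + 9.
Integrate each monomial from 0 to 3 using ∫_0^3 c·x^n dx = c·3^(n+1)/(n+1):
  ∫_0^3 u(x)^2 dx = ∫_0^3 (x^8 - 6*x^7 + 15*x^6 - 24*x^5 + 33*x^4 - 36*x^3 + 27*x^2 - 18*x + 9) dx. Term by term:
    ∫_0^3 x^8 dx = 2187;  ∫_0^3 -6*x^7 dx = -19683/4;  ∫_0^3 15*x^6 dx = 32805/7;
    ∫_0^3 -24*x^5 dx = -2916;  ∫_0^3 33*x^4 dx = 8019/5;  ∫_0^3 -36*x^3 dx = -729;
    ∫_0^3 27*x^2 dx = 243;  ∫_0^3 -18*x dx = -81;  ∫_0^3 9 dx = 27.
  Sum: 2187 − 19683/4 + 32805/7 − 2916 + 8019/5 − 729 + 243 − 81 + 27 = 14067/140.
  ∫_0^3 u'(x)^2 dx = ∫_0^3 (16*x^6 - 72*x^5 + 129*x^4 - 132*x^3 + 90*x^2 - 36*x + 9) dx. Term by term:
    ∫_0^3 16*x^6 dx = 34992/7;  ∫_0^3 -72*x^5 dx = -8748;  ∫_0^3 129*x^4 dx = 31347/5;
    ∫_0^3 -132*x^3 dx = -2673;  ∫_0^3 90*x^2 dx = 810;  ∫_0^3 -36*x dx = -162;
    ∫_0^3 9 dx = 27.
  Sum: 34992/7 − 8748 + 31347/5 − 2673 + 810 − 162 + 27 = 18279/35.
Adding: ||u||_{H^1}^2 = 14067/140 + 18279/35 = 87183/140.


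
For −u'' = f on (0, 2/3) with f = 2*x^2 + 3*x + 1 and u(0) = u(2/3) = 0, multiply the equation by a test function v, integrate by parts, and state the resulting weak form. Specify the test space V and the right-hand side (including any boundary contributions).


V = H^1_0(0, 2/3) (so v(0) = v(2/3) = 0); weak form: ∫_0^2/3 u'v' dx = ∫_0^2/3 (2*x^2 + 3*x + 1) v dx for all v ∈ V.

Multiply both sides by a test function v and integrate from 0 to 2/3:
  ∫_0^2/3 −u''(x) v(x) dx = ∫_0^2/3 f(x) v(x) dx.
Integrate the LHS by parts once:
  ∫_0^2/3 −u'' v dx = −[u'(x) v(x)]_0^2/3 + ∫_0^2/3 u'(x) v'(x) dx.
Thus ∫_0^2/3 u'(x) v'(x) dx = ∫_0^2/3 f(x) v(x) dx + [u'(x) v(x)]_0^2/3.
Choose V so that boundary terms are either known or forced to vanish.
u is Dirichlet: u(0) = u(2/3) = 0. Let V = H^1_0(0, 2/3); then v(0) = v(2/3) = 0, and [u' v]_0^2/3 = 0.
Weak formulation: find u (satisfying any essential BC) such that ∫_0^2/3 u'(x) v'(x) dx = ∫_0^2/3 f v dx for all v ∈ V.
Substituting f(x) = 2*x^2 + 3*x + 1, the right-hand side is ∫_0^2/3 (2*x^2 + 3*x + 1) v dx.


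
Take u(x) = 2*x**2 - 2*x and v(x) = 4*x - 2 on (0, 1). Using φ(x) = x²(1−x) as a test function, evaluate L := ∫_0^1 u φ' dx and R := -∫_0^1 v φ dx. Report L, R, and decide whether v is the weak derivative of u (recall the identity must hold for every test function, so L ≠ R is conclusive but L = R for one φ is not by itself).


LHS = -1/30, RHS = -1/30. Yes, v = u' weakly.

u(x) = 2*x**2 - 2*x, classical derivative u'(x) = 4*x - 2.
φ(x) = x²(1−x), so φ'(x) = x*(2 - 3*x).
Note φ(0) = φ(1) = 0, so the boundary term u·φ vanishes.
LHS = ∫_0^1 u(x) φ'(x) dx = ∫_0^1 (-6*x^4 + 10*x^3 - 4*x^2) dx. Term by term:
  ∫_0^1 -6*x^4 dx = -6/5;  ∫_0^1 10*x^3 dx = 5/2;  ∫_0^1 -4*x^2 dx = -4/3.
Sum: -6/5 + 5/2 − 4/3 = -1/30.
So LHS = -1/30.
∫_0^1 v(x) φ(x) dx = ∫_0^1 (-4*x^4 + 6*x^3 - 2*x^2) dx. Term by term:
  ∫_0^1 -4*x^4 dx = -4/5;  ∫_0^1 6*x^3 dx = 3/2;  ∫_0^1 -2*x^2 dx = -2/3.
Sum: -4/5 + 3/2 − 2/3 = 1/30.
So RHS = -∫_0^1 v(x) φ(x) dx = -1/30.
LHS = RHS, so the identity holds for this test φ.
Moreover u is smooth here and v(x) = u'(x) = 4*x - 2 pointwise, so the identity holds for every test function. Hence v is the weak derivative of u.


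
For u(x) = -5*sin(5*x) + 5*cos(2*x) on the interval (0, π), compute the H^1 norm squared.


||u||_{H^1(0,π)}^2 = -2500/21 + 775*π/2

u'(x) = -10*sin(2*x) - 25*cos(5*x).
Expand u² and (u')² and integrate term by term on (0, π), using: for integers n ≥ 1, ∫_0^π sin²(nx) dx = ∫_0^π cos²(nx) dx = π/2; for n ≠ n', ∫_0^π sin(nx)sin(n'x) dx = ∫_0^π cos(nx)cos(n'x) dx = 0; and by product-to-sum, ∫_0^π sin(nx)cos(n'x) dx = ½∫_0^π [sin((n+n')x) + sin((n−n')x)] dx, which is 0 when n+n' is even and 2n/(n²−n'²) when n+n' is odd (it need not vanish on (0, π)).
  u² squared terms: (-5)²·∫sin(5x)² dx = 25·π/2 = 25*π/2;  (5)²·∫cos(2x)² dx = 25·π/2 = 25*π/2.
  u² cross terms: 2·(-5)·(5)·∫sin(5x)·cos(2x) dx = -50·(10/21) = -500/21.
  So ∫_0^π u² dx = 25*π/2 + 25*π/2 − 500/21 = -500/21 + 25*π.
  (u')² squared terms: (-25)²·∫cos(5x)² dx = 625·π/2 = 625*π/2;  (-10)²·∫sin(2x)² dx = 100·π/2 = 50*π.
  (u')² cross terms: 2·(-25)·(-10)·∫cos(5x)·sin(2x) dx = 500·(-4/21) = -2000/21.
  So ∫_0^π (u')² dx = 625*π/2 + 50*π − 2000/21 = -2000/21 + 725*π/2.
||u||_{H^1}^2 = (-500/21 + 25*π) + (-2000/21 + 725*π/2) = -2500/21 + 775*π/2.


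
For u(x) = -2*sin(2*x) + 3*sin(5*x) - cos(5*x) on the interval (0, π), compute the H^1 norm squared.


||u||_{H^1(0,π)}^2 = -416/21 + 140*π

u'(x) = 5*sin(5*x) - 4*cos(2*x) + 15*cos(5*x).
Expand u² and (u')² and integrate term by term on (0, π), using: for integers n ≥ 1, ∫_0^π sin²(nx) dx = ∫_0^π cos²(nx) dx = π/2; for n ≠ n', ∫_0^π sin(nx)sin(n'x) dx = ∫_0^π cos(nx)cos(n'x) dx = 0; and by product-to-sum, ∫_0^π sin(nx)cos(n'x) dx = ½∫_0^π [sin((n+n')x) + sin((n−n')x)] dx, which is 0 when n+n' is even and 2n/(n²−n'²) when n+n' is odd (it need not vanish on (0, π)).
  u² squared terms: (-1)²·∫cos(5x)² dx = 1·π/2 = π/2;  (-2)²·∫sin(2x)² dx = 4·π/2 = 2*π;  (3)²·∫sin(5x)² dx = 9·π/2 = 9*π/2.
  u² cross terms: 2·(-1)·(-2)·∫cos(5x)·sin(2x) dx = 4·(-4/21) = -16/21;  2·(-1)·(3)·∫cos(5x)·sin(5x) dx = -6·(0) = 0;  2·(-2)·(3)·∫sin(2x)·sin(5x) dx = -12·(0) = 0.
  So ∫_0^π u² dx = π/2 + 2*π + 9*π/2 − 16/21 + 0 + 0 = -16/21 + 7*π.
  (u')² squared terms: (-4)²·∫cos(2x)² dx = 16·π/2 = 8*π;  (5)²·∫sin(5x)² dx = 25·π/2 = 25*π/2;  (15)²·∫cos(5x)² dx = 225·π/2 = 225*π/2.
  (u')² cross terms: 2·(-4)·(5)·∫cos(2x)·sin(5x) dx = -40·(10/21) = -400/21;  2·(-4)·(15)·∫cos(2x)·cos(5x) dx = -120·(0) = 0;  2·(5)·(15)·∫sin(5x)·cos(5x) dx = 150·(0) = 0.
  So ∫_0^π (u')² dx = 8*π + 25*π/2 + 225*π/2 − 400/21 + 0 + 0 = -400/21 + 133*π.
||u||_{H^1}^2 = (-16/21 + 7*π) + (-400/21 + 133*π) = -416/21 + 140*π.


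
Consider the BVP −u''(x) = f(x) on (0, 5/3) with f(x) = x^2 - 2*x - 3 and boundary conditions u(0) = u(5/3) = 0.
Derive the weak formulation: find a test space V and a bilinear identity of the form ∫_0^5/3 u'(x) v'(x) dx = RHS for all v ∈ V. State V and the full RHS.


V = H^1_0(0, 5/3) (so v(0) = v(5/3) = 0); weak form: ∫_0^5/3 u'v' dx = ∫_0^5/3 (x^2 - 2*x - 3) v dx for all v ∈ V.

Multiply both sides by a test function v and integrate from 0 to 5/3:
  ∫_0^5/3 −u''(x) v(x) dx = ∫_0^5/3 f(x) v(x) dx.
Integrate the LHS by parts once:
  ∫_0^5/3 −u'' v dx = −[u'(x) v(x)]_0^5/3 + ∫_0^5/3 u'(x) v'(x) dx.
Thus ∫_0^5/3 u'(x) v'(x) dx = ∫_0^5/3 f(x) v(x) dx + [u'(x) v(x)]_0^5/3.
Choose V so that boundary terms are either known or forced to vanish.
u is Dirichlet: u(0) = u(5/3) = 0. Let V = H^1_0(0, 5/3); then v(0) = v(5/3) = 0, and [u' v]_0^5/3 = 0.
Weak formulation: find u (satisfying any essential BC) such that ∫_0^5/3 u'(x) v'(x) dx = ∫_0^5/3 f v dx for all v ∈ V.
Substituting f(x) = x^2 - 2*x - 3, the right-hand side is ∫_0^5/3 (x^2 - 2*x - 3) v dx.


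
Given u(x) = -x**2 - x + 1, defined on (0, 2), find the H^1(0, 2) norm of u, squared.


||u||_{H^1}^2 = 152/5

The H^1 norm (squared) on an interval (0, L) is
  ||u||_{H^1}^2 = ∫_0^L u(x)^2 dx + ∫_0^L u'(x)^2 dx.
Compute u'(x) = -2*x - 1.
Then u(x)^2 = x**4 + 2*x**3 - x**2 - 2*x + 1 and u'(x)^2 = 4*x**2 + 4*x + 1.
Integrate each monomial from 0 to 2 using ∫_0^2 c·x^n dx = c·2^(n+1)/(n+1):
  ∫_0^2 u(x)^2 dx = ∫_0^2 (x^4 + 2*x^3 - x^2 - 2*x + 1) dx. Term by term:
    ∫_0^2 x^4 dx = 32/5;  ∫_0^2 2*x^3 dx = 8;  ∫_0^2 -x^2 dx = -8/3;
    ∫_0^2 -2*x dx = -4;  ∫_0^2 1 dx = 2.
  Sum: 32/5 + 8 − 8/3 − 4 + 2 = 146/15.
  ∫_0^2 u'(x)^2 dx = ∫_0^2 (4*x^2 + 4*x + 1) dx. Term by term:
    ∫_0^2 4*x^2 dx = 32/3;  ∫_0^2 4*x dx = 8;  ∫_0^2 1 dx = 2.
  Sum: 32/3 + 8 + 2 = 62/3.
Adding: ||u||_{H^1}^2 = 146/15 + 62/3 = 152/5.


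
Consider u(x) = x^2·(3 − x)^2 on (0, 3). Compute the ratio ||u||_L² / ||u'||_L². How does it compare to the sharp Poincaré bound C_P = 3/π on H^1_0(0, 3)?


||u||_L² / ||u'||_L² = sqrt(3)/2 < C_P = 3/π.

u(x) = x^2·(3 − x)^2, so u'(x) = 2*x*(x - 3)*(2*x - 3).
u(x) = x^2·(3 − x)^2 vanishes at x = 0 and x = 3, so u ∈ H^1_0(0, 3). Differentiate via the product rule and integrate the resulting polynomials term by term.
  ∫_0^3 u² dx = ∫_0^3 (x^8 - 12*x^7 + 54*x^6 - 108*x^5 + 81*x^4) dx. Term by term:
    ∫_0^3 x^8 dx = 2187;  ∫_0^3 -12*x^7 dx = -19683/2;  ∫_0^3 54*x^6 dx = 118098/7;
    ∫_0^3 -108*x^5 dx = -13122;  ∫_0^3 81*x^4 dx = 19683/5.
  Sum: 2187 − 19683/2 + 118098/7 − 13122 + 19683/5 = 2187/70.
  ∫_0^3 (u')² dx = ∫_0^3 (16*x^6 - 144*x^5 + 468*x^4 - 648*x^3 + 324*x^2) dx. Term by term:
    ∫_0^3 16*x^6 dx = 34992/7;  ∫_0^3 -144*x^5 dx = -17496;  ∫_0^3 468*x^4 dx = 113724/5;
    ∫_0^3 -648*x^3 dx = -13122;  ∫_0^3 324*x^2 dx = 2916.
  Sum: 34992/7 − 17496 + 113724/5 − 13122 + 2916 = 1458/35.
∫_0^3 u² dx = 2187/70, so ||u||_L² = 27*sqrt(210)/70.
∫_0^3 (u')² dx = 1458/35, so ||u'||_L² = 27*sqrt(70)/35.
Ratio ||u||_L² / ||u'||_L² = sqrt(3)/2.
Sharp Poincaré constant on H^1_0(0, 3) is C_P = L/π = 3/π, achieved by sin(π/3·x).
A polynomial bump cannot attain the sharp Poincaré constant (only the first sine eigenfunction does), so the ratio is strictly less than C_P, consistent with ||u||_L² ≤ C_P ||u'||_L².


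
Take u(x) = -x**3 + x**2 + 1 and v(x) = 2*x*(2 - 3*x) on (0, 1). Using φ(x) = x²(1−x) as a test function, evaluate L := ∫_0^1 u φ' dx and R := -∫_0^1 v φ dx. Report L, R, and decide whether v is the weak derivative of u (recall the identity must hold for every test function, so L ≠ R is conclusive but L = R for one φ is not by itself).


LHS = 0, RHS = 0. No, v is not the weak derivative of u.

u(x) = -x**3 + x**2 + 1, classical derivative u'(x) = -3*x**2 + 2*x.
φ(x) = x²(1−x), so φ'(x) = x*(2 - 3*x).
Note φ(0) = φ(1) = 0, so the boundary term u·φ vanishes.
LHS = ∫_0^1 u(x) φ'(x) dx = ∫_0^1 (3*x^5 - 5*x^4 + 2*x^3 - 3*x^2 + 2*x) dx. Term by term:
  ∫_0^1 3*x^5 dx = 1/2;  ∫_0^1 -5*x^4 dx = -1;  ∫_0^1 2*x^3 dx = 1/2;
  ∫_0^1 -3*x^2 dx = -1;  ∫_0^1 2*x dx = 1.
Sum: 1/2 − 1 + 1/2 − 1 + 1 = 0.
So LHS = 0.
∫_0^1 v(x) φ(x) dx = ∫_0^1 (6*x^5 - 10*x^4 + 4*x^3) dx. Term by term:
  ∫_0^1 6*x^5 dx = 1;  ∫_0^1 -10*x^4 dx = -2;  ∫_0^1 4*x^3 dx = 1.
Sum: 1 − 2 + 1 = 0.
So RHS = -∫_0^1 v(x) φ(x) dx = 0.
LHS = RHS, so the identity holds for this particular φ. But this is necessary, not sufficient: a weak derivative must satisfy the identity for EVERY test function in C_c^∞(0, 1).
Here u is smooth, so its weak derivative equals its classical derivative u'(x) = -3*x**2 + 2*x. Since v(x) = 2*x*(2 - 3*x) ≠ u'(x), v is NOT the weak derivative of u — the agreement for this single φ is a coincidence (the difference v − u' happens to be L²-orthogonal to this φ).


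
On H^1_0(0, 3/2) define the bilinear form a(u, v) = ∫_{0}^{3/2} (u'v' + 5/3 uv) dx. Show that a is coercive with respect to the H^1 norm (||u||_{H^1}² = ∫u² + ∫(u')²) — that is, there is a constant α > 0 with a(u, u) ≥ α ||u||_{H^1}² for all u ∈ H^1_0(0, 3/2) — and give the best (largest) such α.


α = 1

Coercivity of a(·,·) on H^1_0(0, 3/2) means a(u, u) ≥ α ||u||_{H^1}² for every u ∈ H^1_0.
The interval has length L = 3/2, and Poincaré/coercivity depend only on L. Here a(u, u) = ∫(u')² + (5/3)·∫u².
Here c = 5/3 ≥ 1, so a(u,u) = ∫(u')² + c∫u² ≥ ∫(u')² + ∫u² = ||u||_{H^1}², i.e. α = 1 works. No larger α is possible: a(u,u) ≥ α||u||_{H^1}² means (1−α)∫(u')² ≥ (α−c)∫u², and for the modes u_n = sin(nπ(x−x₀)/L) (x₀ the left endpoint) one has ∫u_n²/∫(u_n')² = (L/(nπ))² → 0, so a(u_n,u_n)/||u_n||_{H^1}² → 1. Hence the optimal constant is α = 1.
Therefore α = 1.


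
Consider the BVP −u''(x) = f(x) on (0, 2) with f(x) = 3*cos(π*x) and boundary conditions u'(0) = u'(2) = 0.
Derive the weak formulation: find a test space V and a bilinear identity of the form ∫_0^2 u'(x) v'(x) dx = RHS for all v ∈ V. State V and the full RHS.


V = H^1(0, 2) (no boundary constraint on v; u is determined up to an additive constant); weak form: ∫_0^2 u'v' dx = ∫_0^2 (3*cos(π*x)) v dx for all v ∈ V.

Multiply both sides by a test function v and integrate from 0 to 2:
  ∫_0^2 −u''(x) v(x) dx = ∫_0^2 f(x) v(x) dx.
Integrate the LHS by parts once:
  ∫_0^2 −u'' v dx = −[u'(x) v(x)]_0^2 + ∫_0^2 u'(x) v'(x) dx.
Thus ∫_0^2 u'(x) v'(x) dx = ∫_0^2 f(x) v(x) dx + [u'(x) v(x)]_0^2.
Choose V so that boundary terms are either known or forced to vanish.
u has homogeneous Neumann: u'(0) = u'(2) = 0. So [u' v]_0^2 = 0·v(2) − 0·v(0) = 0 for any v; take V = H^1(0, 2).
Weak formulation: find u (satisfying any essential BC) such that ∫_0^2 u'(x) v'(x) dx = ∫_0^2 f v dx for all v ∈ V (homogeneous Neumann, so boundary terms vanish).
Substituting f(x) = 3*cos(π*x), the right-hand side is ∫_0^2 (3*cos(π*x)) v dx.
Compatibility check (pure Neumann): taking v ≡ 1 ∈ V gives 0 = ∫_0^2 f dx + (0) − (0), i.e. ∫_0^2 f dx must equal u'(0) − u'(2) = 0. Indeed ∫_0^2 (3*cos(π*x)) dx = 0, so the data are compatible. The solution is then unique only up to an additive constant (fix it e.g. by requiring ∫_0^2 u dx = 0).


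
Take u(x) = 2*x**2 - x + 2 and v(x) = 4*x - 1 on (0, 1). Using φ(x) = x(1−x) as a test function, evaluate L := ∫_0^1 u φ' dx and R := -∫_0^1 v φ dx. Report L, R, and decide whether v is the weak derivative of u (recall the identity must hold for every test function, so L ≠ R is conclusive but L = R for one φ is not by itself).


LHS = -1/6, RHS = -1/6. Yes, v = u' weakly.

u(x) = 2*x**2 - x + 2, classical derivative u'(x) = 4*x - 1.
φ(x) = x(1−x), so φ'(x) = 1 - 2*x.
Note φ(0) = φ(1) = 0, so the boundary term u·φ vanishes.
LHS = ∫_0^1 u(x) φ'(x) dx = ∫_0^1 (-4*x^3 + 4*x^2 - 5*x + 2) dx. Term by term:
  ∫_0^1 -4*x^3 dx = -1;  ∫_0^1 4*x^2 dx = 4/3;  ∫_0^1 -5*x dx = -5/2;
  ∫_0^1 2 dx = 2.
Sum: -1 + 4/3 − 5/2 + 2 = -1/6.
So LHS = -1/6.
∫_0^1 v(x) φ(x) dx = ∫_0^1 (-4*x^3 + 5*x^2 - x) dx. Term by term:
  ∫_0^1 -4*x^3 dx = -1;  ∫_0^1 5*x^2 dx = 5/3;  ∫_0^1 -x dx = -1/2.
Sum: -1 + 5/3 − 1/2 = 1/6.
So RHS = -∫_0^1 v(x) φ(x) dx = -1/6.
LHS = RHS, so the identity holds for this test φ.
Moreover u is smooth here and v(x) = u'(x) = 4*x - 1 pointwise, so the identity holds for every test function. Hence v is the weak derivative of u.


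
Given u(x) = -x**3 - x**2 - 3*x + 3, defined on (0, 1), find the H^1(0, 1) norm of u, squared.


||u||_{H^1}^2 = 3151/105

The H^1 norm (squared) on an interval (0, L) is
  ||u||_{H^1}^2 = ∫_0^L u(x)^2 dx + ∫_0^L u'(x)^2 dx.
Compute u'(x) = -3*x**2 - 2*x - 3.
Then u(x)^2 = x**6 + 2*x**5 + 7*x**4 + 3*x**2 - 18*x + 9 and u'(x)^2 = 9*x**4 + 12*x**3 + 22*x**2 + 12*x + 9.
Integrate each monomial from 0 to 1 using ∫_0^1 c·x^n dx = c·1^(n+1)/(n+1):
  ∫_0^1 u(x)^2 dx = ∫_0^1 (x^6 + 2*x^5 + 7*x^4 + 3*x^2 - 18*x + 9) dx. Term by term:
    ∫_0^1 x^6 dx = 1/7;  ∫_0^1 2*x^5 dx = 1/3;  ∫_0^1 7*x^4 dx = 7/5;
    ∫_0^1 3*x^2 dx = 1;  ∫_0^1 -18*x dx = -9;  ∫_0^1 9 dx = 9.
  Sum: 1/7 + 1/3 + 7/5 + 1 − 9 + 9 = 302/105.
  ∫_0^1 u'(x)^2 dx = ∫_0^1 (9*x^4 + 12*x^3 + 22*x^2 + 12*x + 9) dx. Term by term:
    ∫_0^1 9*x^4 dx = 9/5;  ∫_0^1 12*x^3 dx = 3;  ∫_0^1 22*x^2 dx = 22/3;
    ∫_0^1 12*x dx = 6;  ∫_0^1 9 dx = 9.
  Sum: 9/5 + 3 + 22/3 + 6 + 9 = 407/15.
Adding: ||u||_{H^1}^2 = 302/105 + 407/15 = 3151/105.


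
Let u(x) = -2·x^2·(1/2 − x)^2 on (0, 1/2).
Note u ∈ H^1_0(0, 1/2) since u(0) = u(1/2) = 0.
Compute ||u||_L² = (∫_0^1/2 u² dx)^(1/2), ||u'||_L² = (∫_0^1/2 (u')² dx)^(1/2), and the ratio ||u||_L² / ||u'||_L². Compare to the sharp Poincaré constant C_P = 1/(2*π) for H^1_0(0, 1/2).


||u||_L² / ||u'||_L² = sqrt(3)/12 < C_P = 1/(2*π).

u(x) = -2·x^2·(1/2 − x)^2, so u'(x) = x*(-8*x^2 + 6*x - 1).
u(x) = -2·x^2·(1/2 − x)^2 vanishes at x = 0 and x = 1/2, so u ∈ H^1_0(0, 1/2). Differentiate via the product rule and integrate the resulting polynomials term by term.
  ∫_0^1/2 u² dx = ∫_0^1/2 (4*x^8 - 8*x^7 + 6*x^6 - 2*x^5 + x^4/4) dx. Term by term:
    ∫_0^1/2 4*x^8 dx = 1/1152;  ∫_0^1/2 -8*x^7 dx = -1/256;  ∫_0^1/2 6*x^6 dx = 3/448;
    ∫_0^1/2 -2*x^5 dx = -1/192;  ∫_0^1/2 x^4/4 dx = 1/640.
  Sum: 1/1152 − 1/256 + 3/448 − 1/192 + 1/640 = 1/80640.
  ∫_0^1/2 (u')² dx = ∫_0^1/2 (64*x^6 - 96*x^5 + 52*x^4 - 12*x^3 + x^2) dx. Term by term:
    ∫_0^1/2 64*x^6 dx = 1/14;  ∫_0^1/2 -96*x^5 dx = -1/4;  ∫_0^1/2 52*x^4 dx = 13/40;
    ∫_0^1/2 -12*x^3 dx = -3/16;  ∫_0^1/2 x^2 dx = 1/24.
  Sum: 1/14 − 1/4 + 13/40 − 3/16 + 1/24 = 1/1680.
∫_0^1/2 u² dx = 1/80640, so ||u||_L² = sqrt(35)/1680.
∫_0^1/2 (u')² dx = 1/1680, so ||u'||_L² = sqrt(105)/420.
Ratio ||u||_L² / ||u'||_L² = sqrt(3)/12.
Sharp Poincaré constant on H^1_0(0, 1/2) is C_P = L/π = 1/(2*π), achieved by sin(2*π·x).
A polynomial bump cannot attain the sharp Poincaré constant (only the first sine eigenfunction does), so the ratio is strictly less than C_P, consistent with ||u||_L² ≤ C_P ||u'||_L².


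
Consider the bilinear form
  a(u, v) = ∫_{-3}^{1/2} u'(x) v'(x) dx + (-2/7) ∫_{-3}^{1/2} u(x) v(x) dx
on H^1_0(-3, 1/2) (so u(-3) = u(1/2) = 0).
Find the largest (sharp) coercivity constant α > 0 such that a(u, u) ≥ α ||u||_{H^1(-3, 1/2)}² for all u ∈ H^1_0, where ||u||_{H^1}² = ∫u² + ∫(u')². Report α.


α = 2*(-7 + 2*π^2)/(4*π^2 + 49)

Coercivity of a(·,·) on H^1_0(-3, 1/2) means a(u, u) ≥ α ||u||_{H^1}² for every u ∈ H^1_0.
The interval has length L = 7/2, and Poincaré/coercivity depend only on L. Here a(u, u) = ∫(u')² + (-2/7)·∫u².
Here c = -2/7 < 0 with |c| < (π/L)² = 4*π^2/49, so coercivity still holds. The condition a(u,u) ≥ α||u||_{H^1}² reads (1−α)∫(u')² ≥ (α−c)∫u². Any admissible α is ≤ 1 (rapidly oscillating u have ∫u²/∫(u')² → 0), and α = 1 would force 0 ≥ (1−c)∫u², impossible since c < 1; so 1−α > 0. By the sharp Poincaré inequality on H^1_0 of an interval of length L, ∫(u')² ≥ (π/L)²∫u² with equality for the first sine mode sin(π(x−x₀)/L) (x₀ the left endpoint), so the inequality holds for all u iff (1−α)(π/L)² ≥ α − c, i.e. α ≤ ((π/L)² + c)/((π/L)² + 1) = (1 + c(L/π)²)/(1 + (L/π)²). (Direct route, valid since c ≤ 0: Poincaré gives c∫u² ≥ c(L/π)²∫(u')², so a(u,u) ≥ (1 + c(L/π)²)∫(u')², while ||u||_{H^1}² ≤ (1 + (L/π)²)∫(u')²; dividing yields the same α.) With (π/L)² = 4*π^2/49 and c = -2/7, the largest admissible constant is α = ((π/L)² + c)/((π/L)² + 1).
Simplifying, α = 2*(-7 + 2*π^2)/(4*π^2 + 49).
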